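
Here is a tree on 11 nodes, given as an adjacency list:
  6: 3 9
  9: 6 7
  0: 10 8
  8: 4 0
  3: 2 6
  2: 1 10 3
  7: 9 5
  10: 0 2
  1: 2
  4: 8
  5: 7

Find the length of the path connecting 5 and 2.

5–7–9–6–3–2: 5 edges.

5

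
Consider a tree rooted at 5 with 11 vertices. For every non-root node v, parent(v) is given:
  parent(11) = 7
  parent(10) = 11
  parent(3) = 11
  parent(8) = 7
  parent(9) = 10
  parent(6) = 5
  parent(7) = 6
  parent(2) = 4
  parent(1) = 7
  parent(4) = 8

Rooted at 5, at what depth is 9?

Climbing from 9 to the root: 9–10–11–7–6–5. That's 5 steps.

5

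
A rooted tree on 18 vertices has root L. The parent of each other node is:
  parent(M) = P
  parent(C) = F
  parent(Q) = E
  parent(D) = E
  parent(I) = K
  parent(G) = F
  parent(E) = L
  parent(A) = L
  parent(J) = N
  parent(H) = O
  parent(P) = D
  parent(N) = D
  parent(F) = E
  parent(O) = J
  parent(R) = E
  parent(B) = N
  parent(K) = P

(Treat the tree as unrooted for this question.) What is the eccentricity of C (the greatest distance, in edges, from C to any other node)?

7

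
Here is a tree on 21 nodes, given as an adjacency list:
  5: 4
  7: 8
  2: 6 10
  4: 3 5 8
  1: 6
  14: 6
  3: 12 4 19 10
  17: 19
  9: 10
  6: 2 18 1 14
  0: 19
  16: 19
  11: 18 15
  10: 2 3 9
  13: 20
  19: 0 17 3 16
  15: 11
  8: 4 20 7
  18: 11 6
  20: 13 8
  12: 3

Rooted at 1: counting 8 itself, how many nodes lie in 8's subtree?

4

The subtree rooted at 8 contains: 8, 20, 7, 13 — 4 nodes.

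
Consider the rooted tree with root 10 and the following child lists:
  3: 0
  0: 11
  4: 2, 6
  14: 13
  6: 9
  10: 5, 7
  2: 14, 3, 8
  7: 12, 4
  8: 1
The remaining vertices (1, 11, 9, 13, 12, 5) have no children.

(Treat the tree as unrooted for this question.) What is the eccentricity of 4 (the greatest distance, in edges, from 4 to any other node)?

4

The node farthest from 4 is 11, via 4 – 2 – 3 – 0 – 11 — 4 edges.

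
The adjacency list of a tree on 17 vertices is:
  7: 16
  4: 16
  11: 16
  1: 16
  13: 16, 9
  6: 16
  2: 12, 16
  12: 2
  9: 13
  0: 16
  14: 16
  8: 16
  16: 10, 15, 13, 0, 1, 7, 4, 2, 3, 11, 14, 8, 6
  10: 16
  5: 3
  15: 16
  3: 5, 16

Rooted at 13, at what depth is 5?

3

Climbing from 5 to the root: 5 → 3 → 16 → 13. That's 3 steps.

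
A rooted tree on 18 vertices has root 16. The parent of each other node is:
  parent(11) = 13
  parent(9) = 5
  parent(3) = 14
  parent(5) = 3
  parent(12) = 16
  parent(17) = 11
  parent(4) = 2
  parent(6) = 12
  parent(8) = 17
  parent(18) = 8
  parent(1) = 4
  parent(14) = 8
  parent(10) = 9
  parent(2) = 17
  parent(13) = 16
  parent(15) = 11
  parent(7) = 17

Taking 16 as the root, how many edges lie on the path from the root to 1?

6

Path from 16 to 1: 16–13–11–17–2–4–1, which has 6 edges.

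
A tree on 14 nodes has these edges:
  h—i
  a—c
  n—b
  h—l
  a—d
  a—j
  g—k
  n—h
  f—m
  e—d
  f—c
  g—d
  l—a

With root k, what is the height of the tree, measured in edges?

7

b sits deepest: k-g-d-a-l-h-n-b — 7 edges from the root.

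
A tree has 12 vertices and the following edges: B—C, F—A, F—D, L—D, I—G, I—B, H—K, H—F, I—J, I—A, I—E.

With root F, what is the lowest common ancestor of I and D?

F

Ancestors of I (toward the root): I, A, F.
Ancestors of D: D, F.
The deepest node appearing in both lists is F.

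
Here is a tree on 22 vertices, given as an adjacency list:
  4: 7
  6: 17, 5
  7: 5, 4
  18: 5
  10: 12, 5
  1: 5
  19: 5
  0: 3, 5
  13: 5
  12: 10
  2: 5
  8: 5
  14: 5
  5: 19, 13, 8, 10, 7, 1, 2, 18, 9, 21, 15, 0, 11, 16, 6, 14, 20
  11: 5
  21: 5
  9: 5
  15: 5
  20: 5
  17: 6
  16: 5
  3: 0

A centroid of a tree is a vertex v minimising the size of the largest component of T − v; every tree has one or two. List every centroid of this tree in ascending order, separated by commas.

5

Delete 5: the remaining components have sizes 2, 2, 2, 2, 1, 1, 1, 1, 1, 1, 1, 1, 1, 1, 1, 1, 1. Max 2 ≤ 11, so 5 is a centroid.
No neighbour of 5 does as well, so 5 is the unique centroid.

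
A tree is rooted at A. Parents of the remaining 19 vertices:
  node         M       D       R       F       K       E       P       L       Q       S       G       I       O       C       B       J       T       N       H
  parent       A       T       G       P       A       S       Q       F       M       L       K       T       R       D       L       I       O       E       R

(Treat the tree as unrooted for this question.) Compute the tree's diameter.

15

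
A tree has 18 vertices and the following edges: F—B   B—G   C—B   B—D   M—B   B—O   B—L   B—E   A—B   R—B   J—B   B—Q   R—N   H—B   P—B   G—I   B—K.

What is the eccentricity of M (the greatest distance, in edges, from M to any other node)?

3

The node farthest from M is I (N also at distance 3), via M – B – G – I — 3 edges.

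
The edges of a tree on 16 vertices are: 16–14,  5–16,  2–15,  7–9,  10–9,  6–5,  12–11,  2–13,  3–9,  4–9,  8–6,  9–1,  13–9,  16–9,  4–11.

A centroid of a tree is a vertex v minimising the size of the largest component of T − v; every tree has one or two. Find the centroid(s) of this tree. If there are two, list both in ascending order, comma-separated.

9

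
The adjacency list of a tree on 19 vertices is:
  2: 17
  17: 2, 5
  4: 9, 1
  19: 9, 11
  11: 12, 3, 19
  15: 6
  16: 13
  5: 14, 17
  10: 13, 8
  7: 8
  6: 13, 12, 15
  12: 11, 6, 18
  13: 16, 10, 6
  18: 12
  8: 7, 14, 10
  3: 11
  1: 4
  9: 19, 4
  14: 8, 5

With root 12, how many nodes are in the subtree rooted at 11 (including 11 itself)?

6

Descendants of 11 (including itself): 11, 3, 19, 9, 4, 1. That's 6.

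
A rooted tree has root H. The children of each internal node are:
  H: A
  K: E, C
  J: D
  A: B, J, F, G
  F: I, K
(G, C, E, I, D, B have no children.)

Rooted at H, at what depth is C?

4

Climbing from C to the root: C–K–F–A–H. That's 4 steps.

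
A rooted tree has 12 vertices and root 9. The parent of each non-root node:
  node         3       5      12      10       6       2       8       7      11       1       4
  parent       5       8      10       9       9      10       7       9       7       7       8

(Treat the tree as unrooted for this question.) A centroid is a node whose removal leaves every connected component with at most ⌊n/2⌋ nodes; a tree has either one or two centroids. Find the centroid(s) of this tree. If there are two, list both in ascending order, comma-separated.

Removing 7 splits the tree into components of sizes 5, 4, 1, 1; the largest is 5 ≤ ⌊12/2⌋ = 6.
No neighbour of 7 does as well, so 7 is the unique centroid.

7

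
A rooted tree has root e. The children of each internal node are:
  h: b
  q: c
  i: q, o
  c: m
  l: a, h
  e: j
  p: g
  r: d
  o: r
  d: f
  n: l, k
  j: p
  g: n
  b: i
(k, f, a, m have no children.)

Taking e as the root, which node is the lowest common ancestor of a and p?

a's ancestor chain is a, l, n, g, p, j, e and p's is p, j, e; they first meet at p.

p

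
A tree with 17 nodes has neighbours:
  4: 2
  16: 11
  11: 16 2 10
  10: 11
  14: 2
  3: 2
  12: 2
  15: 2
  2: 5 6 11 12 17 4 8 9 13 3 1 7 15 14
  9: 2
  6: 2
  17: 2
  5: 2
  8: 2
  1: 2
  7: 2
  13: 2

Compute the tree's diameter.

Starting from 16, a farthest node is 7 at distance 3.
One longest path: 16 – 11 – 2 – 7.
So the diameter is 3.

3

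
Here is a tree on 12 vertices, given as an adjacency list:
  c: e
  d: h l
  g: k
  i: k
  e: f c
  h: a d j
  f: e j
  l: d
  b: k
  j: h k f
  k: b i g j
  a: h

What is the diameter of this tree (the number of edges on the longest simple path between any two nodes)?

6

A longest path is l–d–h–j–f–e–c, with 6 edges.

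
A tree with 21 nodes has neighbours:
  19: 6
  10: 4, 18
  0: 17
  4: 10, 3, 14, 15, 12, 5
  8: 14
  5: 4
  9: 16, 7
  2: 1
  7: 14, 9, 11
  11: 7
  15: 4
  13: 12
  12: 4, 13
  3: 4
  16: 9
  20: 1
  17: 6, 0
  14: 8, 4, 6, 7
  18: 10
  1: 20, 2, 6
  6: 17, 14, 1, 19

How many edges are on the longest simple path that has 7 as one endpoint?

4

Distances from 7 peak at 4, attained at 0 (20, 18, 13, 2 also at distance 4).
7–14–6–17–0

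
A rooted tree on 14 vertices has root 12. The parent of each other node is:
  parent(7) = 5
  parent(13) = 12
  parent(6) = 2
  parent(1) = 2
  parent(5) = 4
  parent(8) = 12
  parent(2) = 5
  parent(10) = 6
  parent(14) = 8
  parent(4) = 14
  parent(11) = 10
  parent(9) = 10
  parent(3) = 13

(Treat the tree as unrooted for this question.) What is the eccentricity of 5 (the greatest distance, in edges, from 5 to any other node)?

6

A farthest node from 5 is 3.
The path 5 – 4 – 14 – 8 – 12 – 13 – 3 has 6 edges.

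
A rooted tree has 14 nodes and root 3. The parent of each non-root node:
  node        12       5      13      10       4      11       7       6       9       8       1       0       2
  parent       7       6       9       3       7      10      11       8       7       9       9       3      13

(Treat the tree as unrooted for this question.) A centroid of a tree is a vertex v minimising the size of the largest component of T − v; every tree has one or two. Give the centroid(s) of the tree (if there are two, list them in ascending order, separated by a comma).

7, 9

Delete 9: the remaining components have sizes 7, 3, 2, 1. Max 7 ≤ 7, so 9 is a centroid.
Its neighbour 7 also leaves a largest component of size 7, so both are centroids.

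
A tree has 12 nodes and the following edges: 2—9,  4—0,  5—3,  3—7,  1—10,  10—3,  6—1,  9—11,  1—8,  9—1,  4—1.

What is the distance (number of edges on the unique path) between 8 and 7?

Walking from 8: 8 - 1 - 10 - 3 - 7. Length 4.

4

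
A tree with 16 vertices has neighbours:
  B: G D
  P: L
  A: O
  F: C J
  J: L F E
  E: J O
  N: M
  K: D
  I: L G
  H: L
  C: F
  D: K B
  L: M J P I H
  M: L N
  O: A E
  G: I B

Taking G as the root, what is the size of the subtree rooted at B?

The subtree rooted at B contains: B, D, K — 3 nodes.

3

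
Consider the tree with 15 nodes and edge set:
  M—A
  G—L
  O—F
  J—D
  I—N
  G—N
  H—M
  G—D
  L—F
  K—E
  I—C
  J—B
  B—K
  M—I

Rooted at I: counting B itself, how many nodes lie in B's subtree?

Descendants of B (including itself): B, K, E. That's 3.

3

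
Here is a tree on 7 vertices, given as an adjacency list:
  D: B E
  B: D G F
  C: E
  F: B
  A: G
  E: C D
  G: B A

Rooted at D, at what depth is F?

Climbing from F to the root: F–B–D. That's 2 steps.

2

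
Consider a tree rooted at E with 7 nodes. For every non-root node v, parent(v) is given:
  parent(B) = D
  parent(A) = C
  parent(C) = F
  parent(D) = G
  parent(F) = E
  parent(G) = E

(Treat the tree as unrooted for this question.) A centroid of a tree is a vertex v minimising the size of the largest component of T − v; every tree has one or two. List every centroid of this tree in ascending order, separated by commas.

Delete E: the remaining components have sizes 3, 3. Max 3 ≤ 3, so E is a centroid.
Every other node leaves some component of size > 3, so the centroid is unique.

E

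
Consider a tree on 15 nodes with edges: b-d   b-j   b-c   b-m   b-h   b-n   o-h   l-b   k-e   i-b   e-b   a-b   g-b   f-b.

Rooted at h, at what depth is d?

2

Climbing from d to the root: d – b – h. That's 2 steps.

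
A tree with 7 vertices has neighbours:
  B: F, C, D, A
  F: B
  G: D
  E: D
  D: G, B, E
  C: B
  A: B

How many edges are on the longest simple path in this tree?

3

BFS from G reaches F last, at distance 3; BFS from F confirms no node is farther.
Path: G - D - B - F.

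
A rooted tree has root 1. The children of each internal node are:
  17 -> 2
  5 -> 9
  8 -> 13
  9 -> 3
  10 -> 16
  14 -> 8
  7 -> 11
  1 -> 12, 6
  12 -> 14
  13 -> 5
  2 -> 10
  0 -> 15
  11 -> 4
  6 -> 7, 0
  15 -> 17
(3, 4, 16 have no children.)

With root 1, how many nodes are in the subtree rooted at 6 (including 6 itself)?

6's subtree: {6, 0, 7, 15, 11, 17, 4, 2, 10, 16}, size 10.

10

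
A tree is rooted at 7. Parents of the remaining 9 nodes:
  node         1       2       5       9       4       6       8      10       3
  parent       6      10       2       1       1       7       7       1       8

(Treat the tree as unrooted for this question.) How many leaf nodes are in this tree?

4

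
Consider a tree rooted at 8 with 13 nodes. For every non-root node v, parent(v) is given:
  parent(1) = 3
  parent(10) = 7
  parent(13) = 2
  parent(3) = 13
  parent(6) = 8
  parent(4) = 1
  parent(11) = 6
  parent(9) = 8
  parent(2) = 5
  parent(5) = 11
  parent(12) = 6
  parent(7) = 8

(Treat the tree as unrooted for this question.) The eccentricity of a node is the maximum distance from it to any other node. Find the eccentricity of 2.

A farthest node from 2 is 10.
The path 2–5–11–6–8–7–10 has 6 edges.

6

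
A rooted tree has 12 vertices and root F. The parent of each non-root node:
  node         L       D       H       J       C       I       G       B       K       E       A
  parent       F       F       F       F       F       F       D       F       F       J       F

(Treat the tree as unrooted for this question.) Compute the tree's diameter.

4

Starting from G, a farthest node is E at distance 4.
One longest path: G–D–F–J–E.
So the diameter is 4.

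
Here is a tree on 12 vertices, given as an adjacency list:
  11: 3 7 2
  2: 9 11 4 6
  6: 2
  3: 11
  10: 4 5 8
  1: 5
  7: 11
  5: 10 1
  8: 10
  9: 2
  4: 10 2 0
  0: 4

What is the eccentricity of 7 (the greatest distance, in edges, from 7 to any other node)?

Distances from 7 peak at 6, attained at 1.
7–11–2–4–10–5–1

6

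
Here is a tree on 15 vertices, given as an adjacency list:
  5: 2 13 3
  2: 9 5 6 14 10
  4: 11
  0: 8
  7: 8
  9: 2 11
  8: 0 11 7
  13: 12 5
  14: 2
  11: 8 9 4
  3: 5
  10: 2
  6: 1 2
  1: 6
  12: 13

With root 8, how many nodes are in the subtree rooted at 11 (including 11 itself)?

12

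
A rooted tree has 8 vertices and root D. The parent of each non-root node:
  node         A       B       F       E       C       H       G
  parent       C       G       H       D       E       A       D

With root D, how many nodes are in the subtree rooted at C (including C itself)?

4

C's subtree: {C, A, H, F}, size 4.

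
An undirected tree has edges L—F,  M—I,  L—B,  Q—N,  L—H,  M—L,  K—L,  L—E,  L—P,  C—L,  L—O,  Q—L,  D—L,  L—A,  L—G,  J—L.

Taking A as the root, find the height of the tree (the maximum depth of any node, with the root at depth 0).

3

I sits deepest: A–L–M–I — 3 edges from the root.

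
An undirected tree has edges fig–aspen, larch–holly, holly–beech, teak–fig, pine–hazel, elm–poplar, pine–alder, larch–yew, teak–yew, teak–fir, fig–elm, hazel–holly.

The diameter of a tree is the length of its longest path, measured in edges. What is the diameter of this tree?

9

A longest path is poplar – elm – fig – teak – yew – larch – holly – hazel – pine – alder, with 9 edges.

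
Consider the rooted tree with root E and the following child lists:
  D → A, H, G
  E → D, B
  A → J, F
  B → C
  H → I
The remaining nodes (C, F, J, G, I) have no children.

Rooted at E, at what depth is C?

2

Climbing from C to the root: C – B – E. That's 2 steps.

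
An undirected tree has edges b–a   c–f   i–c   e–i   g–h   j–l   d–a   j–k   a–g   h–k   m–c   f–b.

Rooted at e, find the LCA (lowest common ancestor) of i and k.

i

i's ancestor chain is i, e and k's is k, h, g, a, b, f, c, i, e; they first meet at i.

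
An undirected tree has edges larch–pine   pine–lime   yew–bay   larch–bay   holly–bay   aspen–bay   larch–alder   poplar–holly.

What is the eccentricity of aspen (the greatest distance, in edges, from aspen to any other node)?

4

Distances from aspen peak at 4, attained at lime.
aspen-bay-larch-pine-lime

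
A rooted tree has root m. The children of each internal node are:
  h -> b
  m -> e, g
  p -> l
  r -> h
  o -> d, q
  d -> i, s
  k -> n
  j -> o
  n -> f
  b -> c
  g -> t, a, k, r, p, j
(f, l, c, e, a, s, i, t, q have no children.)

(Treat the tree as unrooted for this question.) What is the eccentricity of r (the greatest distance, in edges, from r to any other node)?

5

Distances from r peak at 5, attained at i (s also at distance 5).
r – g – j – o – d – i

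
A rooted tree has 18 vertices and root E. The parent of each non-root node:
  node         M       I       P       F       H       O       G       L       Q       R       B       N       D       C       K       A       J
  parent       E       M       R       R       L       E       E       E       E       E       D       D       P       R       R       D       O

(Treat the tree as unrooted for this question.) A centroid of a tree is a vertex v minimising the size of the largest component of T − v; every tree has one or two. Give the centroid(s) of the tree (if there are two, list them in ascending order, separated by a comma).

E, R

If E is removed the pieces have sizes 9, 2, 2, 2, 1, 1, all ≤ ⌊18/2⌋ = 9.
Its neighbour R also leaves a largest component of size 9, so both are centroids.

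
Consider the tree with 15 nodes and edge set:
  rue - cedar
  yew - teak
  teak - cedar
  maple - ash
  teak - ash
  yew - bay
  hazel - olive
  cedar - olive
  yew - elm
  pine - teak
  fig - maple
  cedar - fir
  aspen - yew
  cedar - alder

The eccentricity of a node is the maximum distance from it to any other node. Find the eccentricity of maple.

5

Distances from maple peak at 5, attained at hazel.
maple–ash–teak–cedar–olive–hazel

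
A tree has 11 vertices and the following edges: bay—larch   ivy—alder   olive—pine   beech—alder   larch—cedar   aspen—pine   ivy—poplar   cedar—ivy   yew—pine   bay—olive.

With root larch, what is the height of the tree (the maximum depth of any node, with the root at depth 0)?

A deepest node is beech, reached by larch → cedar → ivy → alder → beech.
That path has 4 edges, so the height is 4.

4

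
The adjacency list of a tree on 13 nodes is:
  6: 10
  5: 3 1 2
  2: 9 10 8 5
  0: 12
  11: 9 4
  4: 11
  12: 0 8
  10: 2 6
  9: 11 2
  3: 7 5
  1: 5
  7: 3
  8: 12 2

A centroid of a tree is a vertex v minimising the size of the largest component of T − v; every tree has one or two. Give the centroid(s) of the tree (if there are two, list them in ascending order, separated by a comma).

Removing 2 splits the tree into components of sizes 4, 3, 3, 2; the largest is 4 ≤ ⌊13/2⌋ = 6.
No neighbour of 2 does as well, so 2 is the unique centroid.

2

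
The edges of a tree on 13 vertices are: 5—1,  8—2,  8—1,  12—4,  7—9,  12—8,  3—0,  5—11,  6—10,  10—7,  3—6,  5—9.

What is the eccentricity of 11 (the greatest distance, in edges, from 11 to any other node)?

7

The node farthest from 11 is 0, via 11-5-9-7-10-6-3-0 — 7 edges.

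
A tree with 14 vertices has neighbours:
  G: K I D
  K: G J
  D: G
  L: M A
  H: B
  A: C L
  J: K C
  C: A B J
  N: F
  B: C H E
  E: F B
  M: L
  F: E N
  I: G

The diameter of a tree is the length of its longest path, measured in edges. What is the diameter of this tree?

8

A longest path is I–G–K–J–C–B–E–F–N, with 8 edges.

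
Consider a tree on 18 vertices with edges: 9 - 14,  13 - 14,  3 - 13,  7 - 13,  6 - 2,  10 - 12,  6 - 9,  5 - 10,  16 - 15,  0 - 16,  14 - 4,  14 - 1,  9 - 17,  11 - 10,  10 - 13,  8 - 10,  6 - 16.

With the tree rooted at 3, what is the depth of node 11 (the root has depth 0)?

Climbing from 11 to the root: 11 → 10 → 13 → 3. That's 3 steps.

3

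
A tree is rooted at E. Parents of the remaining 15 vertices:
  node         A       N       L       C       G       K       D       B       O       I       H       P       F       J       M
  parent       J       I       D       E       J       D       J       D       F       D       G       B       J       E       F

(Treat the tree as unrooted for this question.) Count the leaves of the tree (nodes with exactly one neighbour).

9

Exactly 9 nodes have a single neighbour: A, C, H, K, L, M, N, O, P.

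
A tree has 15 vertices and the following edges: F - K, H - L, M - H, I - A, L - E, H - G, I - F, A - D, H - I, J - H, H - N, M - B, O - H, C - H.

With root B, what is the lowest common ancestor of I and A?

I

Ancestors of I (toward the root): I, H, M, B.
Ancestors of A: A, I, H, M, B.
The deepest node appearing in both lists is I.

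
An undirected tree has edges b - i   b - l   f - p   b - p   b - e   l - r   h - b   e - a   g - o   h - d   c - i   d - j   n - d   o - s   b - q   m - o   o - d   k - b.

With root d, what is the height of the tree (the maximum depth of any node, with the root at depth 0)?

A deepest node is c, reached by d–h–b–i–c.
That path has 4 edges, so the height is 4.

4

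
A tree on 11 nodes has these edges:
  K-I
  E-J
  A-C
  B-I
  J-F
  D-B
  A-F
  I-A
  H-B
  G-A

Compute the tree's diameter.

BFS from E reaches D last, at distance 6; BFS from D confirms no node is farther.
Path: E-J-F-A-I-B-D.

6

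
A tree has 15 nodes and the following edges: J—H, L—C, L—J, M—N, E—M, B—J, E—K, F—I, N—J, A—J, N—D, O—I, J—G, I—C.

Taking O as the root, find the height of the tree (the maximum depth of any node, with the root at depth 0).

The longest root-to-leaf path is O–I–C–L–J–N–M–E–K (8 edges).

8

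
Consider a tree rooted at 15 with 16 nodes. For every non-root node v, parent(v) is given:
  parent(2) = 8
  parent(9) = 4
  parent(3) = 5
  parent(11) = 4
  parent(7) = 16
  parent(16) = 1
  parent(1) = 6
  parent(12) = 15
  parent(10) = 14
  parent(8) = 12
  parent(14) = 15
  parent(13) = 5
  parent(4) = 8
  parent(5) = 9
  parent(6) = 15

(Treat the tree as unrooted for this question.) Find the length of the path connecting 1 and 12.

3

Walking from 1: 1 – 6 – 15 – 12. Length 3.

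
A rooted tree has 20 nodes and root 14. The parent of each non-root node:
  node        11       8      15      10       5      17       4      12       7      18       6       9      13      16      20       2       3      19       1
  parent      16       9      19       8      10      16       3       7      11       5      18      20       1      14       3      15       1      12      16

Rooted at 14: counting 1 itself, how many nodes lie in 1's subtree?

11

The subtree rooted at 1 contains: 1, 3, 13, 20, 4, 9, 8, 10, 5, 18, 6 — 11 nodes.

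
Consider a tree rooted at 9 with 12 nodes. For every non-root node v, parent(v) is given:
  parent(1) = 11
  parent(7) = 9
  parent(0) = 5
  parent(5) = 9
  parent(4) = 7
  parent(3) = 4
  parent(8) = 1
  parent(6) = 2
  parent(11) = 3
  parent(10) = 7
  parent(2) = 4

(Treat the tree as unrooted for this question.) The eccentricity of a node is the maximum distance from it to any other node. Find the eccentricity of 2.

5

Distances from 2 peak at 5, attained at 0 (8 also at distance 5).
2 – 4 – 7 – 9 – 5 – 0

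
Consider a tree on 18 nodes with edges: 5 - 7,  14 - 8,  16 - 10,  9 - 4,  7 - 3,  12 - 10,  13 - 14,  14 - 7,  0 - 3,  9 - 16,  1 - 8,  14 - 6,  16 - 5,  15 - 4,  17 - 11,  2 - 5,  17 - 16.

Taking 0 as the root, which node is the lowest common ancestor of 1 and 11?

Ancestors of 1 (toward the root): 1, 8, 14, 7, 3, 0.
Ancestors of 11: 11, 17, 16, 5, 7, 3, 0.
The deepest node appearing in both lists is 7.

7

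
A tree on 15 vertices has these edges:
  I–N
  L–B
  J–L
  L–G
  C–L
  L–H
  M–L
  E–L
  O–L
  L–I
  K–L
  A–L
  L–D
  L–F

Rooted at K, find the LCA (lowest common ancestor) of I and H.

I's ancestor chain is I, L, K and H's is H, L, K; they first meet at L.

L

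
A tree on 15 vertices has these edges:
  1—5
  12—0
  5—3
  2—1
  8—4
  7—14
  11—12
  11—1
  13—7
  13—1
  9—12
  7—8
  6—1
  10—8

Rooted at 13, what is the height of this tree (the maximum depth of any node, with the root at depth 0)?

A deepest node is 0, reached by 13–1–11–12–0.
That path has 4 edges, so the height is 4.

4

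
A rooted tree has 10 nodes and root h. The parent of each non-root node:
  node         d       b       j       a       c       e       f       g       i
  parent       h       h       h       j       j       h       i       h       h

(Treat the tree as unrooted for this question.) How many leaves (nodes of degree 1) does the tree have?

7

The leaves are a, b, c, d, e, f, g.
That is 7 leaves.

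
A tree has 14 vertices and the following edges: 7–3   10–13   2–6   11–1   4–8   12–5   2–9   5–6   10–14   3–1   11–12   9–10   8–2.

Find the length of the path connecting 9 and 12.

9–2–6–5–12: 4 edges.

4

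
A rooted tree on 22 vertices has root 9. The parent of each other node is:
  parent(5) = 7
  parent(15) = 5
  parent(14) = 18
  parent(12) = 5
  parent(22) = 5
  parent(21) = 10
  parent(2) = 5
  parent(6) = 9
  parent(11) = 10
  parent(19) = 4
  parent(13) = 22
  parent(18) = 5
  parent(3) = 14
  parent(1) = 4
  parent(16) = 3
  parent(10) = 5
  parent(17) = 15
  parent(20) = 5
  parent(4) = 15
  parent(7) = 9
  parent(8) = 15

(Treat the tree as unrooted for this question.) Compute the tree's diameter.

7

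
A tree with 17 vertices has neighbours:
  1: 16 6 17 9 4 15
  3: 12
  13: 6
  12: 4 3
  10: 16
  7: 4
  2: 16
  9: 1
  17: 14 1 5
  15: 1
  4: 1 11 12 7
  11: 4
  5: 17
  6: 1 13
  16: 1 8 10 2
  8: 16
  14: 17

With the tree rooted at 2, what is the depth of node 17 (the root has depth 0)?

3

Climbing from 17 to the root: 17 – 1 – 16 – 2. That's 3 steps.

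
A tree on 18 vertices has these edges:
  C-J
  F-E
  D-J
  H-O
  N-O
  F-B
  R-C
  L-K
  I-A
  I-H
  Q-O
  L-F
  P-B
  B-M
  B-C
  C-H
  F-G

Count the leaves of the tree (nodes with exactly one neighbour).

The leaves are A, D, E, G, K, M, N, P, Q, R.
That is 10 leaves.

10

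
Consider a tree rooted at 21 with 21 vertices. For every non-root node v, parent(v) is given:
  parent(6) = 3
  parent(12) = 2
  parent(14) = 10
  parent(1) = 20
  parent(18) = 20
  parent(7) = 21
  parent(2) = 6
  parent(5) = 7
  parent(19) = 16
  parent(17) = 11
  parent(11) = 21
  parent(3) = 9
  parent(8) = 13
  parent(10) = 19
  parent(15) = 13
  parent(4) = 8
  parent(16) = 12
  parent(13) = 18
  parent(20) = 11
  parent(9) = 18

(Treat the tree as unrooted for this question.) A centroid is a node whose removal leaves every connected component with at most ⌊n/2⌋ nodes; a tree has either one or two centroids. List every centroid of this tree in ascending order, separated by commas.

18

Removing 18 splits the tree into components of sizes 9, 7, 4; the largest is 9 ≤ ⌊21/2⌋ = 10.
No neighbour of 18 does as well, so 18 is the unique centroid.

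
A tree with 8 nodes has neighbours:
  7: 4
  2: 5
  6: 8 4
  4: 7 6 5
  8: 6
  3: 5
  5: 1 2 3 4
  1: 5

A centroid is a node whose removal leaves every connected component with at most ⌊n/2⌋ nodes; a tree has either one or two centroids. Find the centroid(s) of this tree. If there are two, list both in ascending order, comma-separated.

Removing 5 splits the tree into components of sizes 4, 1, 1, 1; the largest is 4 ≤ ⌊8/2⌋ = 4.
Its neighbour 4 also leaves a largest component of size 4, so both are centroids.

4, 5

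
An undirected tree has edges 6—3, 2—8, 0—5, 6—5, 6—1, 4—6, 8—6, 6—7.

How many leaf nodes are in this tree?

The leaves are 0, 1, 2, 3, 4, 7.
That is 6 leaves.

6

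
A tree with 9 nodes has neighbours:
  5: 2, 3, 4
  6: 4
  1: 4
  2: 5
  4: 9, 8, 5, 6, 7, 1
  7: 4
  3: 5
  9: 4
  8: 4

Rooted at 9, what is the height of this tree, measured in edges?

2 sits deepest: 9 – 4 – 5 – 2 — 3 edges from the root.

3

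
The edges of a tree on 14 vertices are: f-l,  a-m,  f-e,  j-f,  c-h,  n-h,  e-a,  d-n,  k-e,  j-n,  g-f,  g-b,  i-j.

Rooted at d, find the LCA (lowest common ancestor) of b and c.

n

Ancestors of b (toward the root): b, g, f, j, n, d.
Ancestors of c: c, h, n, d.
The deepest node appearing in both lists is n.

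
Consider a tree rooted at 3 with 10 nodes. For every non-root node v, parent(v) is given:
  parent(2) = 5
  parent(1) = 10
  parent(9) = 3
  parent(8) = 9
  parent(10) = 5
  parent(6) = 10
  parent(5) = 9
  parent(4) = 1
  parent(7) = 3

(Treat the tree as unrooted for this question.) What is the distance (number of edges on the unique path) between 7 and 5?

7 - 3 - 9 - 5: 3 edges.

3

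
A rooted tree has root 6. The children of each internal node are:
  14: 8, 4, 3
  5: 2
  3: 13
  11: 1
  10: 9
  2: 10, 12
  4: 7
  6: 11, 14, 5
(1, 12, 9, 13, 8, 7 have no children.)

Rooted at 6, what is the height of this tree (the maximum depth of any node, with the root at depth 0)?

4

A deepest node is 9, reached by 6-5-2-10-9.
That path has 4 edges, so the height is 4.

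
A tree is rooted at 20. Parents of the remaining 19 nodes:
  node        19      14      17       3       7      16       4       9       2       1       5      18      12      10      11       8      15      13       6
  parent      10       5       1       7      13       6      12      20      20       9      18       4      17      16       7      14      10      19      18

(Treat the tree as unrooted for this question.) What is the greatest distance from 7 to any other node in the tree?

The node farthest from 7 is 2, via 7–13–19–10–16–6–18–4–12–17–1–9–20–2 — 13 edges.

13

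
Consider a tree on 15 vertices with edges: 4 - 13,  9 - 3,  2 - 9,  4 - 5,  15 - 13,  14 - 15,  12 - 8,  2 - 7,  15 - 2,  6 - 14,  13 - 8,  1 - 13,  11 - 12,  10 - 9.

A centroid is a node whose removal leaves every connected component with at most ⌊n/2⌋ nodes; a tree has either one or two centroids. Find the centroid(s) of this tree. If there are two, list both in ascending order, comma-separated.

Delete 15: the remaining components have sizes 7, 5, 2. Max 7 ≤ 7, so 15 is a centroid.
Every other node leaves some component of size > 7, so the centroid is unique.

15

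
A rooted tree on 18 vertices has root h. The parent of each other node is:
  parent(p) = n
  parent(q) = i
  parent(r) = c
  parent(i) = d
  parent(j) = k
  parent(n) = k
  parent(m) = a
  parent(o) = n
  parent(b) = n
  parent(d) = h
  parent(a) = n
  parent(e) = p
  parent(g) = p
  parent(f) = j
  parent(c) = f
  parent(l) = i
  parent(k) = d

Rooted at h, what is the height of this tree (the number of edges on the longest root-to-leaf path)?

6

A deepest node is r, reached by h–d–k–j–f–c–r.
That path has 6 edges, so the height is 6.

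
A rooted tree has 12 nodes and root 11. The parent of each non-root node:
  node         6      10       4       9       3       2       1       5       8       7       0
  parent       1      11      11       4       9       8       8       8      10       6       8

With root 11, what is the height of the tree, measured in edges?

5

A deepest node is 7, reached by 11 → 10 → 8 → 1 → 6 → 7.
That path has 5 edges, so the height is 5.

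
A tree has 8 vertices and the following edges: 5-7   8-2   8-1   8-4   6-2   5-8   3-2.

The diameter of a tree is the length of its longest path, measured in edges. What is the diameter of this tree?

A longest path is 6–2–8–5–7, with 4 edges.

4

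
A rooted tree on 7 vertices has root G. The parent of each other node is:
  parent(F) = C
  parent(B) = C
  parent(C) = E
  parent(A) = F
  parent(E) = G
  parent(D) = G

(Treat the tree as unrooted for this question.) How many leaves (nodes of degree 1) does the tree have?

3

Exactly 3 nodes have a single neighbour: A, B, D.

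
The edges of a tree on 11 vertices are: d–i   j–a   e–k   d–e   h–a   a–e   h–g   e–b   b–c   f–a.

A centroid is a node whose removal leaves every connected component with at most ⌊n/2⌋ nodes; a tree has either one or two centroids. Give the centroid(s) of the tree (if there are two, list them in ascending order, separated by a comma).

e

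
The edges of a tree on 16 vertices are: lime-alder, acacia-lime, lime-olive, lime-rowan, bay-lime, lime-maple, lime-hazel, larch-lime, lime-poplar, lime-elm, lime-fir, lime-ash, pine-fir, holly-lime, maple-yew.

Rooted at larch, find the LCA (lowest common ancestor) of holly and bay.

lime

holly's ancestor chain is holly, lime, larch and bay's is bay, lime, larch; they first meet at lime.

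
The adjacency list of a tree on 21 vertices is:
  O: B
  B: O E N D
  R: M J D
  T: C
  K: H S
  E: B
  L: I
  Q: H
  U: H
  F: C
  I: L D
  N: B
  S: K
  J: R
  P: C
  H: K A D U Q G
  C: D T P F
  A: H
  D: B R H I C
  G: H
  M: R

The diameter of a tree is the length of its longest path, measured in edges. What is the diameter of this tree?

5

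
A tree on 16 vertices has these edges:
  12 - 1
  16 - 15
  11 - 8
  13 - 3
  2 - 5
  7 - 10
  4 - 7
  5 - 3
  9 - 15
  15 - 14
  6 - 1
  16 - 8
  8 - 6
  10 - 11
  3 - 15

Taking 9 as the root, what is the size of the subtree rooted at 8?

8's subtree: {8, 6, 11, 1, 10, 12, 7, 4}, size 8.

8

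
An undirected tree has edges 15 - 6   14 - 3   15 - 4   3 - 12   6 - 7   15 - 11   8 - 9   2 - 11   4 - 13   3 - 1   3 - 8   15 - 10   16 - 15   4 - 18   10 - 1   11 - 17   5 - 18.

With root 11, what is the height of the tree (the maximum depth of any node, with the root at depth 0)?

6

9 sits deepest: 11-15-10-1-3-8-9 — 6 edges from the root.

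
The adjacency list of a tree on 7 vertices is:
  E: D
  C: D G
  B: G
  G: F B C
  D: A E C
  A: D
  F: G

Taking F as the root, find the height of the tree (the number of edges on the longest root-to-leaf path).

4

The longest root-to-leaf path is F → G → C → D → E (4 edges).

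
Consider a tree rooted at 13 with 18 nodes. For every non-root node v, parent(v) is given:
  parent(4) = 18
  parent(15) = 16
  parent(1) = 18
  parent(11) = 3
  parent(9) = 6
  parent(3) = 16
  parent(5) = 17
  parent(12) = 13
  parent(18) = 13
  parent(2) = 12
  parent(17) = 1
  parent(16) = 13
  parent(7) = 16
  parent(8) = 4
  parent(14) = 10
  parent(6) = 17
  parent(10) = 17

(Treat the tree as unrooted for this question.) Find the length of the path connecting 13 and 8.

Walking from 13: 13 – 18 – 4 – 8. Length 3.

3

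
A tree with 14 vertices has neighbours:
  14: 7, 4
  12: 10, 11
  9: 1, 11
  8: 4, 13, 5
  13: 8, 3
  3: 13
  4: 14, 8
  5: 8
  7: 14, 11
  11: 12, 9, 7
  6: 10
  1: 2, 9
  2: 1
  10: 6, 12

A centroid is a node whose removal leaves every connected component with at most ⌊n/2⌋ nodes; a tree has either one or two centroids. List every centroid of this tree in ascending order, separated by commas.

7, 11

Delete 7: the remaining components have sizes 7, 6. Max 7 ≤ 7, so 7 is a centroid.
Its neighbour 11 also leaves a largest component of size 7, so both are centroids.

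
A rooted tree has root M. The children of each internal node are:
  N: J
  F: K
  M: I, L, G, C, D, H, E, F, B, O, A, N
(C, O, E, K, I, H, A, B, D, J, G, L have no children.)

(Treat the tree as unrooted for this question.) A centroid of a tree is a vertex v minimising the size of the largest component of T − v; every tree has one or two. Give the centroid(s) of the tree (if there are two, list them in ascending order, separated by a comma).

M

If M is removed the pieces have sizes 2, 2, 1, 1, 1, 1, 1, 1, 1, 1, 1, 1, all ≤ ⌊15/2⌋ = 7.
No neighbour of M does as well, so M is the unique centroid.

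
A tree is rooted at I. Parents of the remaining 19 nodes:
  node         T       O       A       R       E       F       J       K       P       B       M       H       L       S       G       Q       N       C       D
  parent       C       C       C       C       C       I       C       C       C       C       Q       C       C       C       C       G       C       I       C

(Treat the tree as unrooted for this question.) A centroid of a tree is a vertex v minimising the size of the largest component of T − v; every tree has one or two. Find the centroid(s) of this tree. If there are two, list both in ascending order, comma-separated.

C

Delete C: the remaining components have sizes 3, 2, 1, 1, 1, 1, 1, 1, 1, 1, 1, 1, 1, 1, 1, 1. Max 3 ≤ 10, so C is a centroid.
Every other node leaves some component of size > 10, so the centroid is unique.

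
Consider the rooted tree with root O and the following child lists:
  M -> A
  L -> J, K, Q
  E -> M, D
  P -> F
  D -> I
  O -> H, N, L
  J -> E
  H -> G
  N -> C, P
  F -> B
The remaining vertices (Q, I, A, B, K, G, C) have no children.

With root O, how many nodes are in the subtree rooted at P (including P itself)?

3

The subtree rooted at P contains: P, F, B — 3 nodes.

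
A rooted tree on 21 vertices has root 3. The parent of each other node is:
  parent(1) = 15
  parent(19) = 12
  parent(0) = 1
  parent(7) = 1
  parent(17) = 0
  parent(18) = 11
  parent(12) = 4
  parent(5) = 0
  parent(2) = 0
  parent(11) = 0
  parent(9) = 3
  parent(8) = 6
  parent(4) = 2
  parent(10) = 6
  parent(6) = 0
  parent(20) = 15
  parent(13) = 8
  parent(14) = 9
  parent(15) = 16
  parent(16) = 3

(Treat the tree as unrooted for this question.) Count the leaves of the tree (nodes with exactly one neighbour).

Degree-1 nodes: 5, 7, 10, 13, 14, 17, 18, 19, 20 — 9 of them.

9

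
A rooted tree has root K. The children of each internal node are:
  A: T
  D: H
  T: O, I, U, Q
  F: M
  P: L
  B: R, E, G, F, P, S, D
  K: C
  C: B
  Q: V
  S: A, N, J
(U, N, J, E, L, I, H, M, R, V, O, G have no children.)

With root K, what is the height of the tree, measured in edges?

7

V sits deepest: K–C–B–S–A–T–Q–V — 7 edges from the root.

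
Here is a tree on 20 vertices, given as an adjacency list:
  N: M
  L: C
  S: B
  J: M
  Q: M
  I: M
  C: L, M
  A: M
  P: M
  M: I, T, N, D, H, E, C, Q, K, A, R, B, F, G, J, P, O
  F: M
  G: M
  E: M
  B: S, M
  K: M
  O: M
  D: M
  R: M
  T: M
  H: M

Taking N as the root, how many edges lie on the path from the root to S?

3

Climbing from S to the root: S–B–M–N. That's 3 steps.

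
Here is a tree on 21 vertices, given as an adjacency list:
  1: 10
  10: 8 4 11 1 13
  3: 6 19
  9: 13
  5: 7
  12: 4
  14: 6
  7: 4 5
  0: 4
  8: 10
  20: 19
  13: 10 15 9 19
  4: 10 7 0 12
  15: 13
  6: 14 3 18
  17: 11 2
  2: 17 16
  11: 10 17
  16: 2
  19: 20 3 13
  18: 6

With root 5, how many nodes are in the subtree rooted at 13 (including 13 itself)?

9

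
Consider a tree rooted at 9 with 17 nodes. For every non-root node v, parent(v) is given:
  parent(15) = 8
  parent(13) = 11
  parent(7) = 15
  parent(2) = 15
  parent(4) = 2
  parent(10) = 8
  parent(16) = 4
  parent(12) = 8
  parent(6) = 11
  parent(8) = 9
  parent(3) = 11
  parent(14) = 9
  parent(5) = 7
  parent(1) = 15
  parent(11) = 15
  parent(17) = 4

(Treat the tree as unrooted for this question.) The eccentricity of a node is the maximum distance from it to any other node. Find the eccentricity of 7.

4

The node farthest from 7 is 16 (14, 17 also at distance 4), via 7 – 15 – 2 – 4 – 16 — 4 edges.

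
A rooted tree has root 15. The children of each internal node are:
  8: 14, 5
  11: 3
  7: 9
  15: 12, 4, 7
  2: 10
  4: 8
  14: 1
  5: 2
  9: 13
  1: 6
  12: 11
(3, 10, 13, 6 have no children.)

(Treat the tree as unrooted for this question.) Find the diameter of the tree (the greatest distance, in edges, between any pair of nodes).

A longest path is 3–11–12–15–4–8–14–1–6, with 8 edges.

8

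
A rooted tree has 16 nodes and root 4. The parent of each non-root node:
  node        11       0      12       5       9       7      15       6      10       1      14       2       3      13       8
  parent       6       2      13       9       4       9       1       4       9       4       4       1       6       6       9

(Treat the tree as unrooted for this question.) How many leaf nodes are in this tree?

10

The leaves are 0, 3, 5, 7, 8, 10, 11, 12, 14, 15.
That is 10 leaves.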